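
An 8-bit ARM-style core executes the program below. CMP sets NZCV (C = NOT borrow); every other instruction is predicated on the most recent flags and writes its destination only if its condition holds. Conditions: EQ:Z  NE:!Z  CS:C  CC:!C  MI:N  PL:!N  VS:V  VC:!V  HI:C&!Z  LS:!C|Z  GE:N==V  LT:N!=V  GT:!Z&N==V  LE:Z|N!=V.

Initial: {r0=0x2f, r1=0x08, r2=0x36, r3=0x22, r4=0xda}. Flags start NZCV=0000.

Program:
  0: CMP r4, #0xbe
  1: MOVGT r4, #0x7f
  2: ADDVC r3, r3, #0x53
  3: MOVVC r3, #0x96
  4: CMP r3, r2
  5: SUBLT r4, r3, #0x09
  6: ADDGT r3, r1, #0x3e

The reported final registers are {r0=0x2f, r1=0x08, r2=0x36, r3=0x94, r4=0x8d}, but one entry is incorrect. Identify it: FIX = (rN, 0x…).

[0] flags=0010 → (cmp)
[1] flags=0010 GT?T → r4=0x7f
[2] flags=0010 VC?T → r3=0x75
[3] flags=0010 VC?T → r3=0x96
[4] flags=0011 → (cmp)
[5] flags=0011 LT?T → r4=0x8d
[6] flags=0011 GT?F → skip

FIX = (r3, 0x96)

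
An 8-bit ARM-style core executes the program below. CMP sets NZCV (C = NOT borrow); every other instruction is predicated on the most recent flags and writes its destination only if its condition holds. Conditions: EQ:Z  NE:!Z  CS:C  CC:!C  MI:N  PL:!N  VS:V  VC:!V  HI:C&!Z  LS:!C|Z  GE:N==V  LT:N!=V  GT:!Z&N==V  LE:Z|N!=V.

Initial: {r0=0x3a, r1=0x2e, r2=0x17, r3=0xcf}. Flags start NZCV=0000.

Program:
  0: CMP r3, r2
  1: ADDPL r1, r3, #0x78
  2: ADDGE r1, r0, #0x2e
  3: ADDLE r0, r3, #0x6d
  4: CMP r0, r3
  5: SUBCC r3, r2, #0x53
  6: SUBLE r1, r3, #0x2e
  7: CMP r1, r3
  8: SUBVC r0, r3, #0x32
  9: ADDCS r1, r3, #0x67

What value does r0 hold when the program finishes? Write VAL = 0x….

VAL = 0x92

0: ✓ CMP  NZCV=1010
1: · ADDPL
2: · ADDGE
3: ✓ ADDLE  r0←0x3c
4: ✓ CMP  NZCV=0000
5: ✓ SUBCC  r3←0xc4
6: · SUBLE
7: ✓ CMP  NZCV=0000
8: ✓ SUBVC  r0←0x92
9: · ADDCS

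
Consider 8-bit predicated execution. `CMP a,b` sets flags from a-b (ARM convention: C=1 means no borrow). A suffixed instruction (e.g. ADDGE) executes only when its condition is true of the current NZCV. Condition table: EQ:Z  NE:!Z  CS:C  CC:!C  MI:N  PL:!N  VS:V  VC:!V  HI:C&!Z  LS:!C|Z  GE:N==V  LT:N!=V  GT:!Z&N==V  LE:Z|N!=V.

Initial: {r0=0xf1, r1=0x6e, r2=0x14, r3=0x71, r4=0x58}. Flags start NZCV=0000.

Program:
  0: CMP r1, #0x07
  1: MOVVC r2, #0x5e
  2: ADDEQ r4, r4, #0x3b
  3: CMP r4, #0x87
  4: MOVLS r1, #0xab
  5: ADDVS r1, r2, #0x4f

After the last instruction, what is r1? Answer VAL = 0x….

VAL = 0xad

0: ✓ CMP  NZCV=0010
1: ✓ MOVVC  r2←0x5e
2: · ADDEQ
3: ✓ CMP  NZCV=1001
4: ✓ MOVLS  r1←0xab
5: ✓ ADDVS  r1←0xad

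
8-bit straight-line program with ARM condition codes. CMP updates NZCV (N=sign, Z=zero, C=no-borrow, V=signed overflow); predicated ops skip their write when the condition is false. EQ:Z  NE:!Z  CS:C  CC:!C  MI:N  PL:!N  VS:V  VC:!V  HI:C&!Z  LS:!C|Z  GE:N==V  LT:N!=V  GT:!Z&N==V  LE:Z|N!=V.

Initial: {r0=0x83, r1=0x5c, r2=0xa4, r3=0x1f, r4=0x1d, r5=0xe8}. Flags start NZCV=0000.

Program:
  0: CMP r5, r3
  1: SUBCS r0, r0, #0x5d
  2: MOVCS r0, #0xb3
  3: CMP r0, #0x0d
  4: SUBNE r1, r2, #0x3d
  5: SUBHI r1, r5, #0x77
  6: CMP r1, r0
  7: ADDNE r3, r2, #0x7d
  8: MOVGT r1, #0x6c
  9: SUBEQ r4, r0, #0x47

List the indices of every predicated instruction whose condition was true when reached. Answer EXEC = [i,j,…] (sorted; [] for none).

EXEC = [1,2,4,5,7,8]

[0] flags=1010 → (cmp)
[1] flags=1010 CS?T → r0=0x26
[2] flags=1010 CS?T → r0=0xb3
[3] flags=1010 → (cmp)
[4] flags=1010 NE?T → r1=0x67
[5] flags=1010 HI?T → r1=0x71
[6] flags=1001 → (cmp)
[7] flags=1001 NE?T → r3=0x21
[8] flags=1001 GT?T → r1=0x6c
[9] flags=1001 EQ?F → skip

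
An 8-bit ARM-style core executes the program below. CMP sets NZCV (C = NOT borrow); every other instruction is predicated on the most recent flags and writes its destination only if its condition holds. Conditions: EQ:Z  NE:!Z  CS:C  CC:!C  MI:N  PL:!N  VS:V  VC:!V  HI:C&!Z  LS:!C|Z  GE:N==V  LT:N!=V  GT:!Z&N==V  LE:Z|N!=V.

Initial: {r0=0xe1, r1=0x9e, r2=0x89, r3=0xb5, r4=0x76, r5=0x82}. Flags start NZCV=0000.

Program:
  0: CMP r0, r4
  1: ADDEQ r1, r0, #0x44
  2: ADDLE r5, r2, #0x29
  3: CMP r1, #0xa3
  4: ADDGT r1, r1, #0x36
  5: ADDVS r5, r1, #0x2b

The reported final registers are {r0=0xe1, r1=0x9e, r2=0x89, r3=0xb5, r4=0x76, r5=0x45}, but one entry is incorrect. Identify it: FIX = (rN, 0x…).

[0] flags=0011 → (cmp)
[1] flags=0011 EQ?F → skip
[2] flags=0011 LE?T → r5=0xb2
[3] flags=1000 → (cmp)
[4] flags=1000 GT?F → skip
[5] flags=1000 VS?F → skip

FIX = (r5, 0xb2)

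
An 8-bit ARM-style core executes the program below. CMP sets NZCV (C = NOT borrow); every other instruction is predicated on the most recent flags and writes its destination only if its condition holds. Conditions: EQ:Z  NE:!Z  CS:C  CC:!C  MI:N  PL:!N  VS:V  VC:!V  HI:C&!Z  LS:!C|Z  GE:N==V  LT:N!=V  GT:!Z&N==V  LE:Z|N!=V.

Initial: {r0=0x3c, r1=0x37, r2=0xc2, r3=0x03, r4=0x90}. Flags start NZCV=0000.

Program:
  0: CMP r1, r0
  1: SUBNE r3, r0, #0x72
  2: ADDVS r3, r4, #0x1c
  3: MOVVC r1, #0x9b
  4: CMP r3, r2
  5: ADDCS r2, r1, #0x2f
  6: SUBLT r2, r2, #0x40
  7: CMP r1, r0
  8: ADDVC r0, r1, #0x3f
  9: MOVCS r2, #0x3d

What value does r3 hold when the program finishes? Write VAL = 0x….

[0] flags=1000 → (cmp)
[1] flags=1000 NE?T → r3=0xca
[2] flags=1000 VS?F → skip
[3] flags=1000 VC?T → r1=0x9b
[4] flags=0010 → (cmp)
[5] flags=0010 CS?T → r2=0xca
[6] flags=0010 LT?F → skip
[7] flags=0011 → (cmp)
[8] flags=0011 VC?F → skip
[9] flags=0011 CS?T → r2=0x3d

VAL = 0xca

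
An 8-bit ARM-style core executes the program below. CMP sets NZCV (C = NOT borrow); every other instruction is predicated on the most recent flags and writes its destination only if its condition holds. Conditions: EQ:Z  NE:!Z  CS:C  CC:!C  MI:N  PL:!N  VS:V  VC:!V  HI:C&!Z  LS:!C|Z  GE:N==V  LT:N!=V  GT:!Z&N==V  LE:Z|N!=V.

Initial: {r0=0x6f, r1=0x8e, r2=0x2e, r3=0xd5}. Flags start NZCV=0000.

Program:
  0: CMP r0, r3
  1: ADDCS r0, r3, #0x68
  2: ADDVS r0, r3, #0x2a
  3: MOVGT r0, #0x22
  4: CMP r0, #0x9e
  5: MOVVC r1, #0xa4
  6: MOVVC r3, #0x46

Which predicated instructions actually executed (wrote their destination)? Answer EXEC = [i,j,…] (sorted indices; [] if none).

0: ✓ CMP  NZCV=1001
1: · ADDCS
2: ✓ ADDVS  r0←0xff
3: ✓ MOVGT  r0←0x22
4: ✓ CMP  NZCV=1001
5: · MOVVC
6: · MOVVC

EXEC = [2,3]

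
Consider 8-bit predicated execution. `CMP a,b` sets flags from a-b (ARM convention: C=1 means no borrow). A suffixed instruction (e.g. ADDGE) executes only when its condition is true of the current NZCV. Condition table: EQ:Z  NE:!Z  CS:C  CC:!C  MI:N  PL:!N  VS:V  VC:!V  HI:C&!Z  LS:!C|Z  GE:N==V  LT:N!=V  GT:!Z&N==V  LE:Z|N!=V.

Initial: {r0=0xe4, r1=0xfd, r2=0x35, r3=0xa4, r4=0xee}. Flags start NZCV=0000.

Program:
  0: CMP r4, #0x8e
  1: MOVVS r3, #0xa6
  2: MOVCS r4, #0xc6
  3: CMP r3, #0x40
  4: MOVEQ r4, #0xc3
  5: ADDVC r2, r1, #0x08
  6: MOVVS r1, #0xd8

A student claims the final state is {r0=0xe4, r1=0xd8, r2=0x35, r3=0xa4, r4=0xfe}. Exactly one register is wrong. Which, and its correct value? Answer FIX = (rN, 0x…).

[0] flags=0010 → (cmp)
[1] flags=0010 VS?F → skip
[2] flags=0010 CS?T → r4=0xc6
[3] flags=0011 → (cmp)
[4] flags=0011 EQ?F → skip
[5] flags=0011 VC?F → skip
[6] flags=0011 VS?T → r1=0xd8

FIX = (r4, 0xc6)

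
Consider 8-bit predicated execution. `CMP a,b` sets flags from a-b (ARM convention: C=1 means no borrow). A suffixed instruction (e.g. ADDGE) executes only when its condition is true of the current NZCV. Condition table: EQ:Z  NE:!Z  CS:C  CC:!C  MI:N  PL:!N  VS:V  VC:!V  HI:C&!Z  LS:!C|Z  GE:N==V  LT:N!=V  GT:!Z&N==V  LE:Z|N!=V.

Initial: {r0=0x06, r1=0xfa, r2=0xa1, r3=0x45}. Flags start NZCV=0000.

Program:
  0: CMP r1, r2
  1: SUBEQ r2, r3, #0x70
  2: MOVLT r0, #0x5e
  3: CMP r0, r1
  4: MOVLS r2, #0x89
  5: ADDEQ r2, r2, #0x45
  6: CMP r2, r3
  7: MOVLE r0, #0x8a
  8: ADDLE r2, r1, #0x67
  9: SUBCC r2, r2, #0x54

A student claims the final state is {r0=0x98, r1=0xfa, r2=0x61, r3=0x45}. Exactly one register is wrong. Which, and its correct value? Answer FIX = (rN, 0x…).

0: ✓ CMP  NZCV=0010
1: · SUBEQ
2: · MOVLT
3: ✓ CMP  NZCV=0000
4: ✓ MOVLS  r2←0x89
5: · ADDEQ
6: ✓ CMP  NZCV=0011
7: ✓ MOVLE  r0←0x8a
8: ✓ ADDLE  r2←0x61
9: · SUBCC

FIX = (r0, 0x8a)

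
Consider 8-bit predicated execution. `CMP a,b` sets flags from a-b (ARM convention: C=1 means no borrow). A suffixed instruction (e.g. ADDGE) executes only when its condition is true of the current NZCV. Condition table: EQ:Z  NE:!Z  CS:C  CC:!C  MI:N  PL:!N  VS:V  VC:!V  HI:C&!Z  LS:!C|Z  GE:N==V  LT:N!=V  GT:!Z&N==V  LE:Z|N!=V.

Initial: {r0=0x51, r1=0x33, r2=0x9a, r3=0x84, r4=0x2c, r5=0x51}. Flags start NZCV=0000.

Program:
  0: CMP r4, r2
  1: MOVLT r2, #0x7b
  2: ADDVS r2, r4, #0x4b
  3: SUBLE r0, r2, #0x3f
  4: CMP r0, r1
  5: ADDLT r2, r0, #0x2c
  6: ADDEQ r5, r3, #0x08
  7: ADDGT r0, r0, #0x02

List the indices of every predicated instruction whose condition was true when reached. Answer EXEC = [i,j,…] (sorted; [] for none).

[0] flags=1001 → (cmp)
[1] flags=1001 LT?F → skip
[2] flags=1001 VS?T → r2=0x77
[3] flags=1001 LE?F → skip
[4] flags=0010 → (cmp)
[5] flags=0010 LT?F → skip
[6] flags=0010 EQ?F → skip
[7] flags=0010 GT?T → r0=0x53

EXEC = [2,7]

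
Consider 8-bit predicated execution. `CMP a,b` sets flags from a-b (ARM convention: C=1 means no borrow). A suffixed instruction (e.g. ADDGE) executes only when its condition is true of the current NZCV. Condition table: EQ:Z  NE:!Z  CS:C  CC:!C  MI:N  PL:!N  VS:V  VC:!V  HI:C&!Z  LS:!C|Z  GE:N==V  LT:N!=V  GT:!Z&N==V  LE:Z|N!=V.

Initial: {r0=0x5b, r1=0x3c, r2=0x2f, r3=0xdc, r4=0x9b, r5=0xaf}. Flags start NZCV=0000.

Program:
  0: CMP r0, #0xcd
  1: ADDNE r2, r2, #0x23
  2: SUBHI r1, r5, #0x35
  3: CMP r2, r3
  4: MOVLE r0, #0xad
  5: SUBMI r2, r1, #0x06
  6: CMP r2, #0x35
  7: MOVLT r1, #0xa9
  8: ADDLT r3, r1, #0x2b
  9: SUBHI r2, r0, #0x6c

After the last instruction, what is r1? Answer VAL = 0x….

VAL = 0x3c

[0] flags=1001 → (cmp)
[1] flags=1001 NE?T → r2=0x52
[2] flags=1001 HI?F → skip
[3] flags=0000 → (cmp)
[4] flags=0000 LE?F → skip
[5] flags=0000 MI?F → skip
[6] flags=0010 → (cmp)
[7] flags=0010 LT?F → skip
[8] flags=0010 LT?F → skip
[9] flags=0010 HI?T → r2=0xef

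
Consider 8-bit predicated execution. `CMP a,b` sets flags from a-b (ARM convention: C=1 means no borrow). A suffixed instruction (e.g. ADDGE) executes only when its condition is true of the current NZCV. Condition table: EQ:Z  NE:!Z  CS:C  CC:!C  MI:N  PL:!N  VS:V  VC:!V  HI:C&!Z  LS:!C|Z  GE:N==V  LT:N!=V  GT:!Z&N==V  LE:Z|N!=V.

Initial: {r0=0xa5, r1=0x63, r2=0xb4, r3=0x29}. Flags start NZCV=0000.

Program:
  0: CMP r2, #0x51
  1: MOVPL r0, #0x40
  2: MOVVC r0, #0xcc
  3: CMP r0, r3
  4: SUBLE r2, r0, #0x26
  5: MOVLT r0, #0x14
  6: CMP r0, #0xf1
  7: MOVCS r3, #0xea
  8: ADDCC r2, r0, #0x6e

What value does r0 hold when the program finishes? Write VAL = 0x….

VAL = 0x40

[0] flags=0011 → (cmp)
[1] flags=0011 PL?T → r0=0x40
[2] flags=0011 VC?F → skip
[3] flags=0010 → (cmp)
[4] flags=0010 LE?F → skip
[5] flags=0010 LT?F → skip
[6] flags=0000 → (cmp)
[7] flags=0000 CS?F → skip
[8] flags=0000 CC?T → r2=0xae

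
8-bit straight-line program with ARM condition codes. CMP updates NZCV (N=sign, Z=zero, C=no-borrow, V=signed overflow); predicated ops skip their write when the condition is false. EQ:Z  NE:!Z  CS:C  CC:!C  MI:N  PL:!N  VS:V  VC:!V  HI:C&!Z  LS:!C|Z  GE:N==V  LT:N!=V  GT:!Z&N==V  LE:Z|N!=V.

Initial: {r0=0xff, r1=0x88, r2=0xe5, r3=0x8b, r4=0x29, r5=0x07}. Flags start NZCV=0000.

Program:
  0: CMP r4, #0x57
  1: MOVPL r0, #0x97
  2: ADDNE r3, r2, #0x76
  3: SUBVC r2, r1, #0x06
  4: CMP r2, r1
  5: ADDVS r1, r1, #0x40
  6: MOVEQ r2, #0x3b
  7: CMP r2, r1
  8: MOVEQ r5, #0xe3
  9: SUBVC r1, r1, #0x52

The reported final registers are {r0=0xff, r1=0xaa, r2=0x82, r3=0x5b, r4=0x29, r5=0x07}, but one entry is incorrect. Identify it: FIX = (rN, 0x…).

FIX = (r1, 0x36)

[0] flags=1000 → (cmp)
[1] flags=1000 PL?F → skip
[2] flags=1000 NE?T → r3=0x5b
[3] flags=1000 VC?T → r2=0x82
[4] flags=1000 → (cmp)
[5] flags=1000 VS?F → skip
[6] flags=1000 EQ?F → skip
[7] flags=1000 → (cmp)
[8] flags=1000 EQ?F → skip
[9] flags=1000 VC?T → r1=0x36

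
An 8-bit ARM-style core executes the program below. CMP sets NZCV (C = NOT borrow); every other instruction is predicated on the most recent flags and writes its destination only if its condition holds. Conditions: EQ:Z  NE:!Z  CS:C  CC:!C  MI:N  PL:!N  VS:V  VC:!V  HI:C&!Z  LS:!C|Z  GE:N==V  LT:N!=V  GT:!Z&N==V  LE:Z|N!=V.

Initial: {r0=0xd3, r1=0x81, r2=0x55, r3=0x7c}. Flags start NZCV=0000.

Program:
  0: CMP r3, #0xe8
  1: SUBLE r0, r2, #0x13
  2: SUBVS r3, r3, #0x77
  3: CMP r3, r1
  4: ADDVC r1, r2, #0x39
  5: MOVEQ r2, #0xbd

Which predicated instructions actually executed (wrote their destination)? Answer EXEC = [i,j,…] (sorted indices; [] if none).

0: ✓ CMP  NZCV=1001
1: · SUBLE
2: ✓ SUBVS  r3←0x05
3: ✓ CMP  NZCV=1001
4: · ADDVC
5: · MOVEQ

EXEC = [2]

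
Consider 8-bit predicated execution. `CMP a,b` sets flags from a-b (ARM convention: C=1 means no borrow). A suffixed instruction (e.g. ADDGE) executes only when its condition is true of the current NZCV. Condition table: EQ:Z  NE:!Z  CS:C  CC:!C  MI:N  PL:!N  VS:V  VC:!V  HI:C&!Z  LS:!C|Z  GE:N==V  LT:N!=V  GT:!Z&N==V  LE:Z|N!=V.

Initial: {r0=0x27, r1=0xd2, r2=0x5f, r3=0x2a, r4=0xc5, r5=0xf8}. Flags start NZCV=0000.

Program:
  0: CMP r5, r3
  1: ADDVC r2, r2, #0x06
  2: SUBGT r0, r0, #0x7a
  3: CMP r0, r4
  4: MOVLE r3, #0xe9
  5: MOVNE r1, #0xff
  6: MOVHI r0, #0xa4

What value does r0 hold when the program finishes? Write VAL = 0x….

VAL = 0x27

0: ✓ CMP  NZCV=1010
1: ✓ ADDVC  r2←0x65
2: · SUBGT
3: ✓ CMP  NZCV=0000
4: · MOVLE
5: ✓ MOVNE  r1←0xff
6: · MOVHI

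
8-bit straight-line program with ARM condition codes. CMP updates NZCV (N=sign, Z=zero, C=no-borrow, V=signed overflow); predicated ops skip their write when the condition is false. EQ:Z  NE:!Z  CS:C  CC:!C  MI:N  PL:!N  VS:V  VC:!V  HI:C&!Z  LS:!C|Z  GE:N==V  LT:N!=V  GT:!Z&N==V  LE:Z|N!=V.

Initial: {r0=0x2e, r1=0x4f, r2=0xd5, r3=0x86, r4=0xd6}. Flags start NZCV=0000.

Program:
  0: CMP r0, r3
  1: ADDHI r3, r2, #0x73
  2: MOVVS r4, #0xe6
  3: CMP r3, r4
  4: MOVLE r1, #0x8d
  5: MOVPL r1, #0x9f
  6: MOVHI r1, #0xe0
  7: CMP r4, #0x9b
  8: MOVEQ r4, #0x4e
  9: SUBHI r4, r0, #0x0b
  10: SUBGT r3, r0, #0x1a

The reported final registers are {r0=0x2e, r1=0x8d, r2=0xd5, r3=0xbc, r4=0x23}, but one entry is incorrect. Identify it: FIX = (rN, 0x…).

[0] flags=1001 → (cmp)
[1] flags=1001 HI?F → skip
[2] flags=1001 VS?T → r4=0xe6
[3] flags=1000 → (cmp)
[4] flags=1000 LE?T → r1=0x8d
[5] flags=1000 PL?F → skip
[6] flags=1000 HI?F → skip
[7] flags=0010 → (cmp)
[8] flags=0010 EQ?F → skip
[9] flags=0010 HI?T → r4=0x23
[10] flags=0010 GT?T → r3=0x14

FIX = (r3, 0x14)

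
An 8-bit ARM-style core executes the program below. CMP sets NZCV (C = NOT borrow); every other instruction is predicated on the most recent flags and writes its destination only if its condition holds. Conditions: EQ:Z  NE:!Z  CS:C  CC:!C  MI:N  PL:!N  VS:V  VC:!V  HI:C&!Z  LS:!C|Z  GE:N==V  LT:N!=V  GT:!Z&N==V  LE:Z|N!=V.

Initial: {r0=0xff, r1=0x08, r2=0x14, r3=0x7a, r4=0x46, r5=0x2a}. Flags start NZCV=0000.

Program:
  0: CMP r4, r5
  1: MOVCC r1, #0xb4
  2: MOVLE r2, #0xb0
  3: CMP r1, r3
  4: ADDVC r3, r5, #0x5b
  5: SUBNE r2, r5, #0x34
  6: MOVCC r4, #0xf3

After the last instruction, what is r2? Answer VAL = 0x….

0: ✓ CMP  NZCV=0010
1: · MOVCC
2: · MOVLE
3: ✓ CMP  NZCV=1000
4: ✓ ADDVC  r3←0x85
5: ✓ SUBNE  r2←0xf6
6: ✓ MOVCC  r4←0xf3

VAL = 0xf6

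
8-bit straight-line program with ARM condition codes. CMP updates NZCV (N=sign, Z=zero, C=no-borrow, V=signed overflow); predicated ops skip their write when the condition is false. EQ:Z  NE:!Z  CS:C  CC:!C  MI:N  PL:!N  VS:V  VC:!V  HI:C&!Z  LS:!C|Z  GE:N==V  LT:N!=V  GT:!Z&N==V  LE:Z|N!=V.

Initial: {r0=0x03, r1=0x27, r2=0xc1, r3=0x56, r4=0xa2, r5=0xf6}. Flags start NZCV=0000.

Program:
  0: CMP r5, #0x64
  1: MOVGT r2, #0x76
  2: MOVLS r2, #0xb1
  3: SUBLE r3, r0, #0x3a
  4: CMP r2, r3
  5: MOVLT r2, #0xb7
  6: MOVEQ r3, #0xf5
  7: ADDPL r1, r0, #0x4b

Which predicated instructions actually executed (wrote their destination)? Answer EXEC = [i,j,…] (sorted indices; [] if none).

EXEC = [3,5]

0: ✓ CMP  NZCV=1010
1: · MOVGT
2: · MOVLS
3: ✓ SUBLE  r3←0xc9
4: ✓ CMP  NZCV=1000
5: ✓ MOVLT  r2←0xb7
6: · MOVEQ
7: · ADDPL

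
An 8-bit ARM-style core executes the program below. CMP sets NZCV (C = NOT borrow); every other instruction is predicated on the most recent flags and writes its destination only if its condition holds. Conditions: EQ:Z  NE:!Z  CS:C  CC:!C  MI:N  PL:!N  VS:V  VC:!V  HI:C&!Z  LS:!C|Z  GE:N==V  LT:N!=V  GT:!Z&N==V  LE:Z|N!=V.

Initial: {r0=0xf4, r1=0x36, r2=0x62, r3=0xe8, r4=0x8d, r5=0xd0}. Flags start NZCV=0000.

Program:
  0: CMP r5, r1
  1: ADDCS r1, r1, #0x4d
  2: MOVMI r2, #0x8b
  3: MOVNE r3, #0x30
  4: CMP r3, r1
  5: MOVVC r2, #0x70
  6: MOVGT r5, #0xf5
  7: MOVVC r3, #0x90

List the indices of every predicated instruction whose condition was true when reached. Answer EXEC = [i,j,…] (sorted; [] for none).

EXEC = [1,2,3,6]

[0] flags=1010 → (cmp)
[1] flags=1010 CS?T → r1=0x83
[2] flags=1010 MI?T → r2=0x8b
[3] flags=1010 NE?T → r3=0x30
[4] flags=1001 → (cmp)
[5] flags=1001 VC?F → skip
[6] flags=1001 GT?T → r5=0xf5
[7] flags=1001 VC?F → skip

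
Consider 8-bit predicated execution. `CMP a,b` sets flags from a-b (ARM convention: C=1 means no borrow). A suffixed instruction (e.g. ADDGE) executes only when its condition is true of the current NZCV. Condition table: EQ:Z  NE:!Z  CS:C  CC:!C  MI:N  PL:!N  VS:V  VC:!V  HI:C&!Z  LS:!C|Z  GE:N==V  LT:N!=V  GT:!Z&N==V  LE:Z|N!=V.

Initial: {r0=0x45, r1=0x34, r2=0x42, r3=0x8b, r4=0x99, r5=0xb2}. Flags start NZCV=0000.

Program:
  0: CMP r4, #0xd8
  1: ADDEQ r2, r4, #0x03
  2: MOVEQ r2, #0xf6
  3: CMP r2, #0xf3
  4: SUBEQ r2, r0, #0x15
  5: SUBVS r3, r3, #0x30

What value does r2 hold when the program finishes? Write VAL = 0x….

[0] flags=1000 → (cmp)
[1] flags=1000 EQ?F → skip
[2] flags=1000 EQ?F → skip
[3] flags=0000 → (cmp)
[4] flags=0000 EQ?F → skip
[5] flags=0000 VS?F → skip

VAL = 0x42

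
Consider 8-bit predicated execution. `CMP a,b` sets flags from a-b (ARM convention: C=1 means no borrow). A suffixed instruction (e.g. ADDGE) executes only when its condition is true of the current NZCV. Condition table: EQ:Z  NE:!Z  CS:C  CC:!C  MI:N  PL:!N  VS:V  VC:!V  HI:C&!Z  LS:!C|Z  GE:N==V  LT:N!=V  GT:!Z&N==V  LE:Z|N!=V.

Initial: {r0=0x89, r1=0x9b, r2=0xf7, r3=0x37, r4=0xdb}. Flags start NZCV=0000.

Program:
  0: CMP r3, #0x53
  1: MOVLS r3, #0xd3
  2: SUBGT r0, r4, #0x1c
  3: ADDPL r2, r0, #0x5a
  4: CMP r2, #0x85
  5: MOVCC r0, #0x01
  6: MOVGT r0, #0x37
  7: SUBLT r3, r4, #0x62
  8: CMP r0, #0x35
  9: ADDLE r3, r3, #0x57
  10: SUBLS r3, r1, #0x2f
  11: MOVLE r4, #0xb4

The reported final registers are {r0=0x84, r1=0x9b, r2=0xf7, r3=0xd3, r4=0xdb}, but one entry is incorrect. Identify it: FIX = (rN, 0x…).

0: ✓ CMP  NZCV=1000
1: ✓ MOVLS  r3←0xd3
2: · SUBGT
3: · ADDPL
4: ✓ CMP  NZCV=0010
5: · MOVCC
6: ✓ MOVGT  r0←0x37
7: · SUBLT
8: ✓ CMP  NZCV=0010
9: · ADDLE
10: · SUBLS
11: · MOVLE

FIX = (r0, 0x37)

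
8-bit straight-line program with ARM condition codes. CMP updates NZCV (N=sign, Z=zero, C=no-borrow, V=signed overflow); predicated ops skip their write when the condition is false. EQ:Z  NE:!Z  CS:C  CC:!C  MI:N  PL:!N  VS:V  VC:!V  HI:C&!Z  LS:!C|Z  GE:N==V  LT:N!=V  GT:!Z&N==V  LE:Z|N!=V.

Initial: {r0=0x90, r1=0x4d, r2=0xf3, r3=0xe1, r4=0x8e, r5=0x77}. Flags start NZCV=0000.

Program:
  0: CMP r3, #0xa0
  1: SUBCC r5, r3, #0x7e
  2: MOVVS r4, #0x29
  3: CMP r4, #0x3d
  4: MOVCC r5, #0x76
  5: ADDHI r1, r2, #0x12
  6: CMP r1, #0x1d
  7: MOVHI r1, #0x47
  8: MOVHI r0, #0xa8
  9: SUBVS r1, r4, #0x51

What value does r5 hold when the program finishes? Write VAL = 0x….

[0] flags=0010 → (cmp)
[1] flags=0010 CC?F → skip
[2] flags=0010 VS?F → skip
[3] flags=0011 → (cmp)
[4] flags=0011 CC?F → skip
[5] flags=0011 HI?T → r1=0x05
[6] flags=1000 → (cmp)
[7] flags=1000 HI?F → skip
[8] flags=1000 HI?F → skip
[9] flags=1000 VS?F → skip

VAL = 0x77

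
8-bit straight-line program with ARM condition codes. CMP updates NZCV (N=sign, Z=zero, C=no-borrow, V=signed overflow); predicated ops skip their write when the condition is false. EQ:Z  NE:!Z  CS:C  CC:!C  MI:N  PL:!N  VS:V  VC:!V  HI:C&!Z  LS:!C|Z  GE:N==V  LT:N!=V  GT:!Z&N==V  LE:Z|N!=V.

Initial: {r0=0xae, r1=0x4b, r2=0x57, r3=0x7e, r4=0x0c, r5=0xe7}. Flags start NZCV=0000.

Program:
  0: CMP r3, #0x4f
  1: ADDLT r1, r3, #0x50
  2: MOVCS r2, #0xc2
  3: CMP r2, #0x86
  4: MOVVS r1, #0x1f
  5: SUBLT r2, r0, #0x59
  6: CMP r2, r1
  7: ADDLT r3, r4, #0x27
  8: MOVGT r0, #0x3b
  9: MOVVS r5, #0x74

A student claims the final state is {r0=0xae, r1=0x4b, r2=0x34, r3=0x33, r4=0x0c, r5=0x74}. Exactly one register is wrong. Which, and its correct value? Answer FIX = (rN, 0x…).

FIX = (r2, 0xc2)

[0] flags=0010 → (cmp)
[1] flags=0010 LT?F → skip
[2] flags=0010 CS?T → r2=0xc2
[3] flags=0010 → (cmp)
[4] flags=0010 VS?F → skip
[5] flags=0010 LT?F → skip
[6] flags=0011 → (cmp)
[7] flags=0011 LT?T → r3=0x33
[8] flags=0011 GT?F → skip
[9] flags=0011 VS?T → r5=0x74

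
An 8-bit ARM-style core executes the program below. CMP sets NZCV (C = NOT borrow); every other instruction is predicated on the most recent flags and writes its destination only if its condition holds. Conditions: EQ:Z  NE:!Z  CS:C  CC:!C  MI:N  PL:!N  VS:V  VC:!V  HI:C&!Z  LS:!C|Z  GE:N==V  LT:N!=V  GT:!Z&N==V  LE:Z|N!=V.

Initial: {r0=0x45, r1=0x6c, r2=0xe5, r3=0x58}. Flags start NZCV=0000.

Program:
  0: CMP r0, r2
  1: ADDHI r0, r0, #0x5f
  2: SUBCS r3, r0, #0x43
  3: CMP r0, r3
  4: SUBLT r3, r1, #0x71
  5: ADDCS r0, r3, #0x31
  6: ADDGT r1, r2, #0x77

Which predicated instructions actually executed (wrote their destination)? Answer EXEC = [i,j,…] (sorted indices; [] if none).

EXEC = [4]

[0] flags=0000 → (cmp)
[1] flags=0000 HI?F → skip
[2] flags=0000 CS?F → skip
[3] flags=1000 → (cmp)
[4] flags=1000 LT?T → r3=0xfb
[5] flags=1000 CS?F → skip
[6] flags=1000 GT?F → skip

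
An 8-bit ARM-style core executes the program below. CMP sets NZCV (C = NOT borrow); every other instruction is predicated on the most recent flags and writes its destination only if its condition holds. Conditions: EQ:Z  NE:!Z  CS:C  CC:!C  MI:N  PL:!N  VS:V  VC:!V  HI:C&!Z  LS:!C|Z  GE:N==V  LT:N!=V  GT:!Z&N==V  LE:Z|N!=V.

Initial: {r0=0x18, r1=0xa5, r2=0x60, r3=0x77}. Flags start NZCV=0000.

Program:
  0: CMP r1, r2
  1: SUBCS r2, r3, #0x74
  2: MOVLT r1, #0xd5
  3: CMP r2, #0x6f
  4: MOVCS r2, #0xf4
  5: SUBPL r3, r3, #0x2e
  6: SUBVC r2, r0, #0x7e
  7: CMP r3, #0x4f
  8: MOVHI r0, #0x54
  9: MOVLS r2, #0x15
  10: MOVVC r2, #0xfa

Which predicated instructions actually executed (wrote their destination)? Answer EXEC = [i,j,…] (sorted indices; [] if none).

EXEC = [1,2,6,8,10]

[0] flags=0011 → (cmp)
[1] flags=0011 CS?T → r2=0x03
[2] flags=0011 LT?T → r1=0xd5
[3] flags=1000 → (cmp)
[4] flags=1000 CS?F → skip
[5] flags=1000 PL?F → skip
[6] flags=1000 VC?T → r2=0x9a
[7] flags=0010 → (cmp)
[8] flags=0010 HI?T → r0=0x54
[9] flags=0010 LS?F → skip
[10] flags=0010 VC?T → r2=0xfa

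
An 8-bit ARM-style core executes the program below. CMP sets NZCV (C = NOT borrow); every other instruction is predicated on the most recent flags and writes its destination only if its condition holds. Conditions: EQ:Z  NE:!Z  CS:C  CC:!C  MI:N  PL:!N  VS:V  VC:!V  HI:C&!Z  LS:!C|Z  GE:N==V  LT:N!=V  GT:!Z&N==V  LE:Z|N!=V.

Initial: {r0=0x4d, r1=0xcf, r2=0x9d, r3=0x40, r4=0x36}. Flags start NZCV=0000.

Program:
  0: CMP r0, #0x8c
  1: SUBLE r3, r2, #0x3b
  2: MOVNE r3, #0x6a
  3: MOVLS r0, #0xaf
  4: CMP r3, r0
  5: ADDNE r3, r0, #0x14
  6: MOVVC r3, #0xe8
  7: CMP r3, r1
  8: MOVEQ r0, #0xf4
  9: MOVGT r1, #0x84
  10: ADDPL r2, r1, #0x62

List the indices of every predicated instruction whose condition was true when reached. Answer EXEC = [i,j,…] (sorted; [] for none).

EXEC = [2,3,5]

0: ✓ CMP  NZCV=1001
1: · SUBLE
2: ✓ MOVNE  r3←0x6a
3: ✓ MOVLS  r0←0xaf
4: ✓ CMP  NZCV=1001
5: ✓ ADDNE  r3←0xc3
6: · MOVVC
7: ✓ CMP  NZCV=1000
8: · MOVEQ
9: · MOVGT
10: · ADDPL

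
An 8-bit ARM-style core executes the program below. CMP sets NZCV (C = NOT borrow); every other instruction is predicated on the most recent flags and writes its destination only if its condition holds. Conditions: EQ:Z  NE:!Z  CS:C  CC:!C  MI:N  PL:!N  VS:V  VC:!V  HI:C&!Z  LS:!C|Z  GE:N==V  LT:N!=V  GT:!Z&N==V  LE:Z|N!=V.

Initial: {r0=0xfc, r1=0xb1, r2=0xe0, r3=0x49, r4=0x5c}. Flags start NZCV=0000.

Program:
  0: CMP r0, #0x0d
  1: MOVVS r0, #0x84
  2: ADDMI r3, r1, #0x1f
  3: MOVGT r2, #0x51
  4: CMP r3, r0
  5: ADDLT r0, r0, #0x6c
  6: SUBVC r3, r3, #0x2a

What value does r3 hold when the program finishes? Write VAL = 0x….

VAL = 0xa6

[0] flags=1010 → (cmp)
[1] flags=1010 VS?F → skip
[2] flags=1010 MI?T → r3=0xd0
[3] flags=1010 GT?F → skip
[4] flags=1000 → (cmp)
[5] flags=1000 LT?T → r0=0x68
[6] flags=1000 VC?T → r3=0xa6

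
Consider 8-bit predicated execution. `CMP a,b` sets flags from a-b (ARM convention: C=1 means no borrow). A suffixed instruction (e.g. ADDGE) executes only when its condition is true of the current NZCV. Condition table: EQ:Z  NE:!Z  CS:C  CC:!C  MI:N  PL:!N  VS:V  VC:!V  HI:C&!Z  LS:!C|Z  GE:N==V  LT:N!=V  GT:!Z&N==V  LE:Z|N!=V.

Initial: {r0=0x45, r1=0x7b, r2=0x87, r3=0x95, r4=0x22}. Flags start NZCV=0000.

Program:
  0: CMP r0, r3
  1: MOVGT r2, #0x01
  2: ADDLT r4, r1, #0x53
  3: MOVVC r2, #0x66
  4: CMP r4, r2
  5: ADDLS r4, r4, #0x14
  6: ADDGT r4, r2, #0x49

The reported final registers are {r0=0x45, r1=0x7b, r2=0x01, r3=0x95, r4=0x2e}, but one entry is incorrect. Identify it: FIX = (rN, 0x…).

0: ✓ CMP  NZCV=1001
1: ✓ MOVGT  r2←0x01
2: · ADDLT
3: · MOVVC
4: ✓ CMP  NZCV=0010
5: · ADDLS
6: ✓ ADDGT  r4←0x4a

FIX = (r4, 0x4a)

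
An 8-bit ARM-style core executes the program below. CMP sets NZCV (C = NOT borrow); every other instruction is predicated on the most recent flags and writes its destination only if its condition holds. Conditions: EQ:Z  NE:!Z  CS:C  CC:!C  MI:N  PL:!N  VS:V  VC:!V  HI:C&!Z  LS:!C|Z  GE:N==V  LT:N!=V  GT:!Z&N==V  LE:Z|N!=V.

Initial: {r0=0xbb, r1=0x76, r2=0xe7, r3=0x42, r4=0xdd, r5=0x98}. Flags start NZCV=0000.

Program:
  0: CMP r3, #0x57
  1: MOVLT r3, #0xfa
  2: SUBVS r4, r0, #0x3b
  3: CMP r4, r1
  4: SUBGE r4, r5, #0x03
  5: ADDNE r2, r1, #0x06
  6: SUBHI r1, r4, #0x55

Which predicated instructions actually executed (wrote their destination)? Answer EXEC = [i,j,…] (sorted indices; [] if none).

EXEC = [1,5,6]

0: ✓ CMP  NZCV=1000
1: ✓ MOVLT  r3←0xfa
2: · SUBVS
3: ✓ CMP  NZCV=0011
4: · SUBGE
5: ✓ ADDNE  r2←0x7c
6: ✓ SUBHI  r1←0x88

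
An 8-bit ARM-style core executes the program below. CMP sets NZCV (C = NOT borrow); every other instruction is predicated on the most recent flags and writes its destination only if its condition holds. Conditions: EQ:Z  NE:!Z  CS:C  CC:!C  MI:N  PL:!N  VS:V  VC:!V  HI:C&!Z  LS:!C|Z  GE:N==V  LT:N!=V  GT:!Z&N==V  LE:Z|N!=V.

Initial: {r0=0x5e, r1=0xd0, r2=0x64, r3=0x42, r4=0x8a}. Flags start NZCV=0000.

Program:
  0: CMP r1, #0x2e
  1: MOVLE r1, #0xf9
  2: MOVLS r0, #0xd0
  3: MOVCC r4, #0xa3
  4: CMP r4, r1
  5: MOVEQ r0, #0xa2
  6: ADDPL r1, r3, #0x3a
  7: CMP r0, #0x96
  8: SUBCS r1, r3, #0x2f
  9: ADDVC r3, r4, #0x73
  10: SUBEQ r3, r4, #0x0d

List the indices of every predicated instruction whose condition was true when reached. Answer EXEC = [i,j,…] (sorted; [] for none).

EXEC = [1]

[0] flags=1010 → (cmp)
[1] flags=1010 LE?T → r1=0xf9
[2] flags=1010 LS?F → skip
[3] flags=1010 CC?F → skip
[4] flags=1000 → (cmp)
[5] flags=1000 EQ?F → skip
[6] flags=1000 PL?F → skip
[7] flags=1001 → (cmp)
[8] flags=1001 CS?F → skip
[9] flags=1001 VC?F → skip
[10] flags=1001 EQ?F → skip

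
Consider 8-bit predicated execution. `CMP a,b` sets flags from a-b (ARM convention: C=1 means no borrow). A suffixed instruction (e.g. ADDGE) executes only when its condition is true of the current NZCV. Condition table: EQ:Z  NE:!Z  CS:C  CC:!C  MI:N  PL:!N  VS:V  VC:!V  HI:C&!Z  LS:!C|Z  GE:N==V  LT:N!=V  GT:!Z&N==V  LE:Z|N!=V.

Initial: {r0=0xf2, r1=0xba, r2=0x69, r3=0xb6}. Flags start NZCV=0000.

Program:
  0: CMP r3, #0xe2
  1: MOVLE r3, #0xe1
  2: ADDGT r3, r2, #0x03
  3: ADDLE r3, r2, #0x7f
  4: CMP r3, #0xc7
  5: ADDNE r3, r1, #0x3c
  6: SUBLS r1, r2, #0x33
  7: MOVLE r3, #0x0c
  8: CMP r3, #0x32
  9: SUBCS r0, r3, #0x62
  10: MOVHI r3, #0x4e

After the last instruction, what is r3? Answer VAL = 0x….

VAL = 0x4e

0: ✓ CMP  NZCV=1000
1: ✓ MOVLE  r3←0xe1
2: · ADDGT
3: ✓ ADDLE  r3←0xe8
4: ✓ CMP  NZCV=0010
5: ✓ ADDNE  r3←0xf6
6: · SUBLS
7: · MOVLE
8: ✓ CMP  NZCV=1010
9: ✓ SUBCS  r0←0x94
10: ✓ MOVHI  r3←0x4e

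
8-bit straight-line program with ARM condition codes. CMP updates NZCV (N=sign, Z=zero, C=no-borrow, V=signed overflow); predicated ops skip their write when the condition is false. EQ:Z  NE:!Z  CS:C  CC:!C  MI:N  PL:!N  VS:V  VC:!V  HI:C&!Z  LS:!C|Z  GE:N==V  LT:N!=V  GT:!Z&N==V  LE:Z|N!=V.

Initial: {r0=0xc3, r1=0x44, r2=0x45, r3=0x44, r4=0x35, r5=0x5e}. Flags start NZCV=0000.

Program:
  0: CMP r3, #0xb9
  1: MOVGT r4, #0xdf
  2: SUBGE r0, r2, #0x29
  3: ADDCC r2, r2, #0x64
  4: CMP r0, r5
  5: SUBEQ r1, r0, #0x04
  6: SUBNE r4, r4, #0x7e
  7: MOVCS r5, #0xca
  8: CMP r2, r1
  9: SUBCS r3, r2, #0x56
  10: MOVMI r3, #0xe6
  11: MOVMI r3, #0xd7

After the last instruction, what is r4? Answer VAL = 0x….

[0] flags=1001 → (cmp)
[1] flags=1001 GT?T → r4=0xdf
[2] flags=1001 GE?T → r0=0x1c
[3] flags=1001 CC?T → r2=0xa9
[4] flags=1000 → (cmp)
[5] flags=1000 EQ?F → skip
[6] flags=1000 NE?T → r4=0x61
[7] flags=1000 CS?F → skip
[8] flags=0011 → (cmp)
[9] flags=0011 CS?T → r3=0x53
[10] flags=0011 MI?F → skip
[11] flags=0011 MI?F → skip

VAL = 0x61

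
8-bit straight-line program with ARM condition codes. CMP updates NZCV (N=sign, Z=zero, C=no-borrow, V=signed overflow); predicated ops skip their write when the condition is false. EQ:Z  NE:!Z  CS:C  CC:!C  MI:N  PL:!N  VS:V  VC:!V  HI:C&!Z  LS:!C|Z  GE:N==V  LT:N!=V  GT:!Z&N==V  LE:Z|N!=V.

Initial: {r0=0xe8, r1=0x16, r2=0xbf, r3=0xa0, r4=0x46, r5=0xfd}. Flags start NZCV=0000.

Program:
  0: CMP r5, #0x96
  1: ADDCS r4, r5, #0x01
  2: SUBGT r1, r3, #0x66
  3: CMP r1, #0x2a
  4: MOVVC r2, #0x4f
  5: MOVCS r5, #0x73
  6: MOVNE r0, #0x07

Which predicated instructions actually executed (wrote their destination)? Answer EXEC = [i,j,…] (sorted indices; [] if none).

0: ✓ CMP  NZCV=0010
1: ✓ ADDCS  r4←0xfe
2: ✓ SUBGT  r1←0x3a
3: ✓ CMP  NZCV=0010
4: ✓ MOVVC  r2←0x4f
5: ✓ MOVCS  r5←0x73
6: ✓ MOVNE  r0←0x07

EXEC = [1,2,4,5,6]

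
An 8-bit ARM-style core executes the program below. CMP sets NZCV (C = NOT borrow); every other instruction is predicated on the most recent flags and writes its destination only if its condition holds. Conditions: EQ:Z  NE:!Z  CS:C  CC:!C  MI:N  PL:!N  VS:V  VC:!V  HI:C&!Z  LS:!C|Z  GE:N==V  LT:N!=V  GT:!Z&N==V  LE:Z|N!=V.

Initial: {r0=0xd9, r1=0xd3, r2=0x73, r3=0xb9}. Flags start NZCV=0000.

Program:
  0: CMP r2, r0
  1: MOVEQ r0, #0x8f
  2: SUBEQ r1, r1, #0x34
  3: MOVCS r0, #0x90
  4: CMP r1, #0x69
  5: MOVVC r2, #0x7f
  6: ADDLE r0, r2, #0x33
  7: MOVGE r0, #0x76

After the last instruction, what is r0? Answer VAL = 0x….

[0] flags=1001 → (cmp)
[1] flags=1001 EQ?F → skip
[2] flags=1001 EQ?F → skip
[3] flags=1001 CS?F → skip
[4] flags=0011 → (cmp)
[5] flags=0011 VC?F → skip
[6] flags=0011 LE?T → r0=0xa6
[7] flags=0011 GE?F → skip

VAL = 0xa6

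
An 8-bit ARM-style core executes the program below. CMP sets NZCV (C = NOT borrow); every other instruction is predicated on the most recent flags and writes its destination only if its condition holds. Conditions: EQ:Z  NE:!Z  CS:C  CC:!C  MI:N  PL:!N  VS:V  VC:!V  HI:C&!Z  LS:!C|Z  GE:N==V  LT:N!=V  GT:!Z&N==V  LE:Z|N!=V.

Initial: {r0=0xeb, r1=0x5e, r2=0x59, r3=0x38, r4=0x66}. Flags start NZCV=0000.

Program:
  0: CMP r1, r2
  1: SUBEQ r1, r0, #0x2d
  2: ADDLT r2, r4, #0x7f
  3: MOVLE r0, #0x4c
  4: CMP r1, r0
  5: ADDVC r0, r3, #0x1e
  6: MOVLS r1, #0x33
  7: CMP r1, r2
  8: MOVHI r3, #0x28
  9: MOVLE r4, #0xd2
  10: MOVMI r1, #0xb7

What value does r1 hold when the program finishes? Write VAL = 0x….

VAL = 0xb7

[0] flags=0010 → (cmp)
[1] flags=0010 EQ?F → skip
[2] flags=0010 LT?F → skip
[3] flags=0010 LE?F → skip
[4] flags=0000 → (cmp)
[5] flags=0000 VC?T → r0=0x56
[6] flags=0000 LS?T → r1=0x33
[7] flags=1000 → (cmp)
[8] flags=1000 HI?F → skip
[9] flags=1000 LE?T → r4=0xd2
[10] flags=1000 MI?T → r1=0xb7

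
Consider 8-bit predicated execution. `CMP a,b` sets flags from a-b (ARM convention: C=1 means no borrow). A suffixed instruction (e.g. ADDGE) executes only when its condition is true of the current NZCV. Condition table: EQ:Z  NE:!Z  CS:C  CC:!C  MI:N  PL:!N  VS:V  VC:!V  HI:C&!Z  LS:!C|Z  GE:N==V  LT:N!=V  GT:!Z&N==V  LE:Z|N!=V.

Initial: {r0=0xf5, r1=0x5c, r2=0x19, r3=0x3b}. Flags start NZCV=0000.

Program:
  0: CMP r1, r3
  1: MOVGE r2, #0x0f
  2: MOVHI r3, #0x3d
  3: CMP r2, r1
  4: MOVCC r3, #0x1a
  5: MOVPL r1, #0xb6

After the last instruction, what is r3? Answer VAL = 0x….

[0] flags=0010 → (cmp)
[1] flags=0010 GE?T → r2=0x0f
[2] flags=0010 HI?T → r3=0x3d
[3] flags=1000 → (cmp)
[4] flags=1000 CC?T → r3=0x1a
[5] flags=1000 PL?F → skip

VAL = 0x1a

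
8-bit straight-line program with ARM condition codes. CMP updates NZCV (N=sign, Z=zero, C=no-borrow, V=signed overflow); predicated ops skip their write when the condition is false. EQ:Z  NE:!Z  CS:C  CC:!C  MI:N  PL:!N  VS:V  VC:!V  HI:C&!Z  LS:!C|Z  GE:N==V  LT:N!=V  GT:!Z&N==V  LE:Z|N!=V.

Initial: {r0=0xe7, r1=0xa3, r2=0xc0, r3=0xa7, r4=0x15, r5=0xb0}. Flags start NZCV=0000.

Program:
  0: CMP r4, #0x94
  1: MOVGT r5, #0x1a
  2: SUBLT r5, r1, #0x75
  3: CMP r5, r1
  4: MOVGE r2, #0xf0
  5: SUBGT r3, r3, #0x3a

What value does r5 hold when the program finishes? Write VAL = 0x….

VAL = 0x1a

0: ✓ CMP  NZCV=1001
1: ✓ MOVGT  r5←0x1a
2: · SUBLT
3: ✓ CMP  NZCV=0000
4: ✓ MOVGE  r2←0xf0
5: ✓ SUBGT  r3←0x6d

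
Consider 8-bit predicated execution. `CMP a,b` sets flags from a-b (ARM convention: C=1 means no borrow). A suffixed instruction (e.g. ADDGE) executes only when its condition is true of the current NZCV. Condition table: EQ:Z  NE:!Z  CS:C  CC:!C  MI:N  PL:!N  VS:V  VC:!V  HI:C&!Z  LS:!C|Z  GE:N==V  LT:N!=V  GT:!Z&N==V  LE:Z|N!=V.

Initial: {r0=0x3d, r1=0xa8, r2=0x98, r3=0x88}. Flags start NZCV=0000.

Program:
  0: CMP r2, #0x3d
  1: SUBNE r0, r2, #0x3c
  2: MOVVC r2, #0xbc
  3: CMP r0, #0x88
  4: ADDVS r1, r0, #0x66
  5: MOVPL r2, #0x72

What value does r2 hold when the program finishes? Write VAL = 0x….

VAL = 0x98

[0] flags=0011 → (cmp)
[1] flags=0011 NE?T → r0=0x5c
[2] flags=0011 VC?F → skip
[3] flags=1001 → (cmp)
[4] flags=1001 VS?T → r1=0xc2
[5] flags=1001 PL?F → skip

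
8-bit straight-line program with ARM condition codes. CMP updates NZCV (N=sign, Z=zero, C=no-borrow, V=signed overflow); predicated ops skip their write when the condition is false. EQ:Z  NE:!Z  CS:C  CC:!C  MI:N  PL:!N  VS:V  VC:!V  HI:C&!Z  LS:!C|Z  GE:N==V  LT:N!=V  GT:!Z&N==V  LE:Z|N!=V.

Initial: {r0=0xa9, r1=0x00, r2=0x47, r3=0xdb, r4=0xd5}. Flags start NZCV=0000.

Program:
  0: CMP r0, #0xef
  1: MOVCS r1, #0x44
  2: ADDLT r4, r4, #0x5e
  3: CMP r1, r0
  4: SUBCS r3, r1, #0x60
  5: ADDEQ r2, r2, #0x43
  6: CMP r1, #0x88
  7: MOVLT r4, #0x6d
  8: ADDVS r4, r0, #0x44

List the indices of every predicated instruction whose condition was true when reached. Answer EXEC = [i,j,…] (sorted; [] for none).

[0] flags=1000 → (cmp)
[1] flags=1000 CS?F → skip
[2] flags=1000 LT?T → r4=0x33
[3] flags=0000 → (cmp)
[4] flags=0000 CS?F → skip
[5] flags=0000 EQ?F → skip
[6] flags=0000 → (cmp)
[7] flags=0000 LT?F → skip
[8] flags=0000 VS?F → skip

EXEC = [2]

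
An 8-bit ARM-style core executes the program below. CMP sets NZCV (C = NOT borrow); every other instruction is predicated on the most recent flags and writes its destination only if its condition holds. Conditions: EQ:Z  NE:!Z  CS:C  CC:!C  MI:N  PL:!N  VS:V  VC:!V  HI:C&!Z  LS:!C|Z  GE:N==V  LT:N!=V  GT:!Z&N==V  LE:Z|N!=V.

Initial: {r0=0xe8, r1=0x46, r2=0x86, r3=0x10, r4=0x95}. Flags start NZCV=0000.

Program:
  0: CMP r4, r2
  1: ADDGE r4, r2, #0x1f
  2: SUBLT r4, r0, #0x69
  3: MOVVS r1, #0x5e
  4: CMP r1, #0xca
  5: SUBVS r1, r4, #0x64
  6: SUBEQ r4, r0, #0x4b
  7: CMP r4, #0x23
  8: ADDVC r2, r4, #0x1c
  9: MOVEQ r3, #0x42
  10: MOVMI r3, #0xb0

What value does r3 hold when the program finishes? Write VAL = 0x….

0: ✓ CMP  NZCV=0010
1: ✓ ADDGE  r4←0xa5
2: · SUBLT
3: · MOVVS
4: ✓ CMP  NZCV=0000
5: · SUBVS
6: · SUBEQ
7: ✓ CMP  NZCV=1010
8: ✓ ADDVC  r2←0xc1
9: · MOVEQ
10: ✓ MOVMI  r3←0xb0

VAL = 0xb0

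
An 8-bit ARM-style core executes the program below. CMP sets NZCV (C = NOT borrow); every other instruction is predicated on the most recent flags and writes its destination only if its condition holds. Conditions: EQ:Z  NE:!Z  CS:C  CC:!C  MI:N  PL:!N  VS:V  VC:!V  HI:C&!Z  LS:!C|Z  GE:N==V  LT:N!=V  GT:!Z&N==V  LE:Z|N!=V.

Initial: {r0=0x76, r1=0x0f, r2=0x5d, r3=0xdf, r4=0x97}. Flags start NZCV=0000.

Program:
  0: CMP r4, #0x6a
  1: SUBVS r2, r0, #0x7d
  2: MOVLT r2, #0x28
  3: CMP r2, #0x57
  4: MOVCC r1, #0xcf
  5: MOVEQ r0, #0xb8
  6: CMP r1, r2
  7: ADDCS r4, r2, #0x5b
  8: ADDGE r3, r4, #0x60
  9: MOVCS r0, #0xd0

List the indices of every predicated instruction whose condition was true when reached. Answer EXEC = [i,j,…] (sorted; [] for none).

EXEC = [1,2,4,7,9]

[0] flags=0011 → (cmp)
[1] flags=0011 VS?T → r2=0xf9
[2] flags=0011 LT?T → r2=0x28
[3] flags=1000 → (cmp)
[4] flags=1000 CC?T → r1=0xcf
[5] flags=1000 EQ?F → skip
[6] flags=1010 → (cmp)
[7] flags=1010 CS?T → r4=0x83
[8] flags=1010 GE?F → skip
[9] flags=1010 CS?T → r0=0xd0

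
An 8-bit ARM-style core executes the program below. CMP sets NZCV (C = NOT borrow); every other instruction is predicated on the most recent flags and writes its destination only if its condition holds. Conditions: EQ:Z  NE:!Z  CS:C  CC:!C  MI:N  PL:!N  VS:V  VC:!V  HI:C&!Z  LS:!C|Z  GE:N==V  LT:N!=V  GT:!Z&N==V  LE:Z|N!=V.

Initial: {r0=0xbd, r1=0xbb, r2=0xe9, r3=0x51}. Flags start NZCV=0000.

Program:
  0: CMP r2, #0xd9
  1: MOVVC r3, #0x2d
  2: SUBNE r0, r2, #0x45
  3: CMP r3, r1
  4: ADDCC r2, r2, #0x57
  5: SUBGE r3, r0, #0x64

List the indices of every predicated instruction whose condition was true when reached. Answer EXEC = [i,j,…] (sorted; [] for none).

0: ✓ CMP  NZCV=0010
1: ✓ MOVVC  r3←0x2d
2: ✓ SUBNE  r0←0xa4
3: ✓ CMP  NZCV=0000
4: ✓ ADDCC  r2←0x40
5: ✓ SUBGE  r3←0x40

EXEC = [1,2,4,5]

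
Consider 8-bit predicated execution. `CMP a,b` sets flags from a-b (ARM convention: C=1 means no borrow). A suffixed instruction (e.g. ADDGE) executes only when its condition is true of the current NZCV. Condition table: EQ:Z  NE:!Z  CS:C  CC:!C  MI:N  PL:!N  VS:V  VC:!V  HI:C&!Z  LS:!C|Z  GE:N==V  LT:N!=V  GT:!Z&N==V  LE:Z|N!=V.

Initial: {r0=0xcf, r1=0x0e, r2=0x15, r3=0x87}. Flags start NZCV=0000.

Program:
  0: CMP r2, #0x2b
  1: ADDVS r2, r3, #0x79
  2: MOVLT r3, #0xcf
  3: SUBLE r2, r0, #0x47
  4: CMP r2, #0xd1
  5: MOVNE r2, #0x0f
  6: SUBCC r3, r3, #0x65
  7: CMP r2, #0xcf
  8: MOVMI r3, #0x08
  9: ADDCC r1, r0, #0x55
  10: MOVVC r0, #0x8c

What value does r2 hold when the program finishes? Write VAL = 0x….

[0] flags=1000 → (cmp)
[1] flags=1000 VS?F → skip
[2] flags=1000 LT?T → r3=0xcf
[3] flags=1000 LE?T → r2=0x88
[4] flags=1000 → (cmp)
[5] flags=1000 NE?T → r2=0x0f
[6] flags=1000 CC?T → r3=0x6a
[7] flags=0000 → (cmp)
[8] flags=0000 MI?F → skip
[9] flags=0000 CC?T → r1=0x24
[10] flags=0000 VC?T → r0=0x8c

VAL = 0x0f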